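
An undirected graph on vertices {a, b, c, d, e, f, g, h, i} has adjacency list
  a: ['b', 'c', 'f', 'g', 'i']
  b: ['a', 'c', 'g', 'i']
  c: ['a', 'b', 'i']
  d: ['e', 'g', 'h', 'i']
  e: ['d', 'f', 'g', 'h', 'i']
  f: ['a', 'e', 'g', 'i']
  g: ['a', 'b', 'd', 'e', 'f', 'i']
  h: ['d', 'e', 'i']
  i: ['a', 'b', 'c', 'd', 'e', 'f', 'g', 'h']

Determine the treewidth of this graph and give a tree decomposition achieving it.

Treewidth 3.
One such decomposition:
Bags: B1 = {e, f, g, i}  B2 = {d, e, g, i}  B3 = {a, f, g, i}  B4 = {d, e, h, i}  B5 = {a, b, g, i}  B6 = {a, b, c, i}
Tree: B1–B2, B1–B3, B2–B4, B3–B5, B5–B6

Every bag has size at most 4, so the width is 4 − 1 = 3 and tw(G) ≤ 3. For the lower bound, the 4 vertices {d, e, g, i} are pairwise adjacent, and any tree decomposition puts a clique entirely inside one bag — forcing width ≥ 3. Hence tw(G) = 3 exactly.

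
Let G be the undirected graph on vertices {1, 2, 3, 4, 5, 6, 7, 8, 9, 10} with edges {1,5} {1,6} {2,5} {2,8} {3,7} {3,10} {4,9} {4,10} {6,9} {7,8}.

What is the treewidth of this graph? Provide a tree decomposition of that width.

Treewidth 2.
Bags: B1 = {3, 4, 10}  B2 = {3, 4, 7}  B3 = {4, 7, 8}  B4 = {2, 4, 8}  B5 = {2, 4, 5}  B6 = {1, 4, 5}  B7 = {1, 4, 6}  B8 = {4, 6, 9}
Tree: B1–B2, B2–B3, B3–B4, B4–B5, B5–B6, B6–B7, B7–B8

Every bag has size at most 3, so the width is 3 − 1 = 2 and tw(G) ≤ 2. For the lower bound, G contains the cycle 4–10–3–7–8–2–5–1–6–9–4, so G is not a forest; only forests have treewidth ≤ 1, hence tw(G) ≥ 2. The upper and lower bounds meet at 2, so that is the treewidth.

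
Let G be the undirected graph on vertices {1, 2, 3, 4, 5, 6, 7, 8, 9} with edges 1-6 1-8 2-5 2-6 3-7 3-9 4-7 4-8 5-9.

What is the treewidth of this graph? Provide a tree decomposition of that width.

Treewidth 2.
One optimal decomposition is:
Bags: B1 = {2, 5, 9}  B2 = {2, 6, 9}  B3 = {1, 6, 9}  B4 = {1, 8, 9}  B5 = {4, 8, 9}  B6 = {4, 7, 9}  B7 = {3, 7, 9}
Tree: B1–B2, B2–B3, B3–B4, B4–B5, B5–B6, B6–B7

The largest bag has 3 vertices, giving width 2; this decomposition certifies tw(G) ≤ 2. The edges 9–5–2–6–1–8–4–7–3–9 form a cycle, so G is not a tree and its treewidth is at least 2. Therefore the treewidth is 2.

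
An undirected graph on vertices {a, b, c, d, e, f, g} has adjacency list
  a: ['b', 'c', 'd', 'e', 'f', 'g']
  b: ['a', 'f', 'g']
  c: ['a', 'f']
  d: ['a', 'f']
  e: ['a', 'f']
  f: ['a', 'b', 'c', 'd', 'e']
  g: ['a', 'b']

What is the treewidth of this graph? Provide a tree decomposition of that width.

Treewidth 2.
Bags: B1 = {a, b, f}  B2 = {a, d, f}  B3 = {a, b, g}  B4 = {a, c, f}  B5 = {a, e, f}
Tree: B1–B2, B1–B3, B1–B4, B4–B5

The largest bag has 3 vertices, giving width 2; this decomposition certifies tw(G) ≤ 2. Conversely, {a, b, g} is a clique of size 3, and the vertices of any clique must share a bag in every tree decomposition; so some bag has ≥ 3 vertices and tw(G) ≥ 2. Hence tw(G) = 2 exactly.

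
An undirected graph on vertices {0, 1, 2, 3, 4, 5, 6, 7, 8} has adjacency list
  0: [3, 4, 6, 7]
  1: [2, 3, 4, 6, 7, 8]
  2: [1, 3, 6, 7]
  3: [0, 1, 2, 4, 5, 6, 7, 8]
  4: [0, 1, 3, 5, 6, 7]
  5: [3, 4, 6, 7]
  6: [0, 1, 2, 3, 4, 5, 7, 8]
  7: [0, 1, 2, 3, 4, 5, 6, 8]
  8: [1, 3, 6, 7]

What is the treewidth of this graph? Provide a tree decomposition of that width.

Treewidth 4.
One such decomposition:
Bags: B1 = {1, 3, 4, 6, 7}  B2 = {0, 3, 4, 6, 7}  B3 = {3, 4, 5, 6, 7}  B4 = {1, 2, 3, 6, 7}  B5 = {1, 3, 6, 7, 8}
Tree: B1–B2, B1–B3, B1–B4, B1–B5

Each bag holds 5 vertices, so the decomposition has width 4, which upper-bounds the treewidth. For the lower bound, the 5 vertices {0, 3, 4, 6, 7} are pairwise adjacent, and any tree decomposition puts a clique entirely inside one bag — forcing width ≥ 4. The upper and lower bounds meet at 4, so that is the treewidth.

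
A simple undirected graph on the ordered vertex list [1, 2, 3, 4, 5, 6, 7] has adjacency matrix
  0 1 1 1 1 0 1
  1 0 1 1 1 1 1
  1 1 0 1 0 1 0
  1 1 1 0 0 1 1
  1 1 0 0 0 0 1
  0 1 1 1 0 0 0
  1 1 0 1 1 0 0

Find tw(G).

A width-3 tree decomposition is:
Bags: B1 = {1, 2, 4, 7}  B2 = {1, 2, 3, 4}  B3 = {1, 2, 5, 7}  B4 = {2, 3, 4, 6}
Tree: B1–B2, B1–B3, B2–B4
The largest bag has 4 vertices, giving width 3; this decomposition certifies tw(G) ≤ 3. For the lower bound, the 4 vertices {1, 2, 3, 4} are pairwise adjacent, and any tree decomposition puts a clique entirely inside one bag — forcing width ≥ 3. Therefore the treewidth is 3.

3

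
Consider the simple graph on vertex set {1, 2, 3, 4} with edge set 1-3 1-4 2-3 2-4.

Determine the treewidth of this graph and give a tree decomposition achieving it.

Treewidth 2.
One optimal decomposition is:
Bags: B1 = {1, 3, 4}  B2 = {2, 3, 4}
Tree: B1–B2

Every bag has size at most 3, so the width is 3 − 1 = 2 and tw(G) ≤ 2. For the lower bound, G contains the cycle 4–1–3–2–4, so G is not a forest; only forests have treewidth ≤ 1, hence tw(G) ≥ 2. Combining the bounds, tw(G) = 2.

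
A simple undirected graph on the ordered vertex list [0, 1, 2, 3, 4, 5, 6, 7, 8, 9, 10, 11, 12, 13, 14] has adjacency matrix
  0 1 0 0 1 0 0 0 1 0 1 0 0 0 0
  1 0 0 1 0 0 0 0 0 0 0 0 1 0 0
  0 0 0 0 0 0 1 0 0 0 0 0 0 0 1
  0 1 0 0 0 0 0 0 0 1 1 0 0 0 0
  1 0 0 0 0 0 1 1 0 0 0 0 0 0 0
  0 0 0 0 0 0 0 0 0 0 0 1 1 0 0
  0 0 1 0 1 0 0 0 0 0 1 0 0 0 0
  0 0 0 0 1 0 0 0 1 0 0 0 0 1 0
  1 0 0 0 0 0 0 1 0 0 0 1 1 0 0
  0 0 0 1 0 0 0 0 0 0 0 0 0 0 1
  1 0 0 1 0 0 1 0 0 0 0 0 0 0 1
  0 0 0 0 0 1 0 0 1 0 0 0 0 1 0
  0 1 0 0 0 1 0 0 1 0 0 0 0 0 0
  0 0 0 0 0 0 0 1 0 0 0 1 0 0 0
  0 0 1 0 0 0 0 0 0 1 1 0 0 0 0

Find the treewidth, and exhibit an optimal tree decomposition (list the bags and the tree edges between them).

Each bag holds 4 vertices, so the decomposition has width 3, which upper-bounds the treewidth. For the lower bound: the 4 vertex sets {5,11,13}, {12}, {8}, {0,1,4,7} are disjoint, each induces a connected subgraph, and every pair is joined by at least one edge of G. Contracting each set to a single vertex therefore yields K_{4} as a minor, and since treewidth is minor-monotone, tw(G) ≥ tw(K_{4}) = 3. Therefore the treewidth is 3.

Treewidth 3.
One such decomposition:
Bags: B1 = {5, 11, 12, 13}  B2 = {8, 11, 12, 13}  B3 = {7, 8, 12, 13}  B4 = {1, 7, 8, 12}  B5 = {0, 1, 7, 8}  B6 = {0, 1, 4, 7}  B7 = {0, 1, 3, 4}  B8 = {0, 3, 4, 10}  B9 = {3, 4, 6, 10}  B10 = {3, 6, 9, 10}  B11 = {6, 9, 10, 14}  B12 = {2, 6, 9, 14}
Tree: B1–B2, B2–B3, B3–B4, B4–B5, B5–B6, B6–B7, B7–B8, B8–B9, B9–B10, B10–B11, B11–B12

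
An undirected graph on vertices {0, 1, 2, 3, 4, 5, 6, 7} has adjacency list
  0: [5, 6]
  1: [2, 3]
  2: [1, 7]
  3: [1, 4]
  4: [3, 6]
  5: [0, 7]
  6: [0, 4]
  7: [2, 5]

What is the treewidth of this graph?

2

A width-2 tree decomposition is:
Bags: B1 = {1, 3, 4}  B2 = {1, 2, 4}  B3 = {2, 4, 7}  B4 = {4, 5, 7}  B5 = {0, 4, 5}  B6 = {0, 4, 6}
Tree: B1–B2, B2–B3, B3–B4, B4–B5, B5–B6
Each bag holds 3 vertices, so the decomposition has width 2, which upper-bounds the treewidth. Since 4–3–1–2–7–5–0–6–4 is a cycle in G, G is not acyclic. Forests are exactly the graphs of treewidth ≤ 1, so tw(G) ≥ 2. Hence tw(G) = 2 exactly.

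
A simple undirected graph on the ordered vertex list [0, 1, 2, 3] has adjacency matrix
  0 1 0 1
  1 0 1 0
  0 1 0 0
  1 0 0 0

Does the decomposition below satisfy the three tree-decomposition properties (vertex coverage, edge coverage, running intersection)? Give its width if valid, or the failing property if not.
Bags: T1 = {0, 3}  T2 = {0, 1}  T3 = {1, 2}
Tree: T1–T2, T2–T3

Checking the three conditions: (i) the bags cover all of {0, 1, 2, 3}; (ii) for each edge, some bag contains both endpoints; (iii) the bags containing any fixed vertex form a subtree. All hold, so the decomposition is valid with width 2 − 1 = 1.

Yes; width 1.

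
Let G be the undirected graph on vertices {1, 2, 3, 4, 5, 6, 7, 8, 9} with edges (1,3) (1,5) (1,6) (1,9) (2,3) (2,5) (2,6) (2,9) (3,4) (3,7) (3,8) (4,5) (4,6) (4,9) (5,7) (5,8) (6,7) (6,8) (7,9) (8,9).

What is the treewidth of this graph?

4

A width-4 tree decomposition is:
Bags: B1 = {2, 3, 5, 6, 9}  B2 = {1, 3, 5, 6, 9}  B3 = {3, 5, 6, 7, 9}  B4 = {3, 5, 6, 8, 9}  B5 = {3, 4, 5, 6, 9}
Tree: B1–B2, B2–B3, B3–B4, B4–B5
Each bag holds 5 vertices, so the decomposition has width 4, which upper-bounds the treewidth. For the lower bound: the 5 vertex sets {2,5}, {1,6}, {3,7}, {9}, {8} are disjoint, each induces a connected subgraph, and every pair is joined by at least one edge of G. Contracting each set to a single vertex therefore yields K_{5} as a minor, and since treewidth is minor-monotone, tw(G) ≥ tw(K_{5}) = 4. Therefore the treewidth is 4.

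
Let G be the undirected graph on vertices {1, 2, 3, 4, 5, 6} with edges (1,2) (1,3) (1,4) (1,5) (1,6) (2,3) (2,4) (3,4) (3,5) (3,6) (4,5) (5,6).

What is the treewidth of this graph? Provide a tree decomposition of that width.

Treewidth 3.
One optimal decomposition is:
Bags: B1 = {1, 2, 3, 4}  B2 = {1, 3, 4, 5}  B3 = {1, 3, 5, 6}
Tree: B1–B2, B2–B3

Each bag holds 4 vertices, so the decomposition has width 3, which upper-bounds the treewidth. On the other hand G contains the 4-clique {1, 2, 3, 4}. A clique must lie in a single bag of any decomposition, so no decomposition can have width below 3. Therefore the treewidth is 3.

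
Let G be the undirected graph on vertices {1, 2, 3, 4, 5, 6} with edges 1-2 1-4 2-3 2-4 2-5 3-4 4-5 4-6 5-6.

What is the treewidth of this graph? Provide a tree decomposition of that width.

Treewidth 2.
Bags: B1 = {2, 4, 5}  B2 = {2, 3, 4}  B3 = {4, 5, 6}  B4 = {1, 2, 4}
Tree: B1–B2, B1–B3, B2–B4

Every bag has size at most 3, so the width is 3 − 1 = 2 and tw(G) ≤ 2. On the other hand G contains the 3-clique {1, 2, 4}. A clique must lie in a single bag of any decomposition, so no decomposition can have width below 2. Therefore the treewidth is 2.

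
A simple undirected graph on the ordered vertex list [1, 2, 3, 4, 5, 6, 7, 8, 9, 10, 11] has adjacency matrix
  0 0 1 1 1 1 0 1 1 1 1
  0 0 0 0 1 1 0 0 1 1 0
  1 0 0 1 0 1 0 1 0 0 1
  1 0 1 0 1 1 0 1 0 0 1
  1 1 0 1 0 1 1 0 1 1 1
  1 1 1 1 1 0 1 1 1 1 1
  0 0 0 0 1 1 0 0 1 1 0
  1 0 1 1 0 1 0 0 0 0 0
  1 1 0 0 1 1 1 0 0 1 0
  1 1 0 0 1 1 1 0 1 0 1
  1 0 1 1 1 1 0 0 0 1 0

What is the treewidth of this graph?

A width-4 tree decomposition is:
Bags: B1 = {1, 3, 4, 6, 11}  B2 = {1, 4, 5, 6, 11}  B3 = {1, 5, 6, 10, 11}  B4 = {1, 5, 6, 9, 10}  B5 = {5, 6, 7, 9, 10}  B6 = {2, 5, 6, 9, 10}  B7 = {1, 3, 4, 6, 8}
Tree: B1–B2, B2–B3, B3–B4, B4–B5, B4–B6, B1–B7
Every bag has size at most 5, so the width is 5 − 1 = 4 and tw(G) ≤ 4. On the other hand G contains the 5-clique {1, 5, 6, 9, 10}. A clique must lie in a single bag of any decomposition, so no decomposition can have width below 4. Therefore the treewidth is 4.

4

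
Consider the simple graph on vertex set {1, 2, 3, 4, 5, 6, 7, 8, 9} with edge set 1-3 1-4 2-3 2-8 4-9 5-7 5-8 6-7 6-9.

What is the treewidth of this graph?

A width-2 tree decomposition is:
Bags: B1 = {5, 6, 7}  B2 = {5, 6, 9}  B3 = {4, 5, 9}  B4 = {1, 4, 5}  B5 = {1, 3, 5}  B6 = {2, 3, 5}  B7 = {2, 5, 8}
Tree: B1–B2, B2–B3, B3–B4, B4–B5, B5–B6, B6–B7
Every bag has size at most 3, so the width is 3 − 1 = 2 and tw(G) ≤ 2. Since 5–7–6–9–4–1–3–2–8–5 is a cycle in G, G is not acyclic. Forests are exactly the graphs of treewidth ≤ 1, so tw(G) ≥ 2. Combining the bounds, tw(G) = 2.

2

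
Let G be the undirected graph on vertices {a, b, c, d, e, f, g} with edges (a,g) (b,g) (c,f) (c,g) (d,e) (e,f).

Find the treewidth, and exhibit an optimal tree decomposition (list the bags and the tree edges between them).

Treewidth 1.
Bags: B1 = {c, f}  B2 = {c, g}  B3 = {a, g}  B4 = {e, f}  B5 = {b, g}  B6 = {d, e}
Tree: B1–B2, B2–B3, B1–B4, B3–B5, B4–B6

The largest bag has 2 vertices, giving width 1; this decomposition certifies tw(G) ≤ 1. Any graph with an edge has treewidth ≥ 1, and G has the edge c–f. Combining the bounds, tw(G) = 1.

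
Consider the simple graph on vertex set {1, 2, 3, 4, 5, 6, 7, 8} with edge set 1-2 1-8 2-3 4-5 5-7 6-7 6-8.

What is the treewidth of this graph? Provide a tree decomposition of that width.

Treewidth 1.
Bags: B1 = {4, 5}  B2 = {5, 7}  B3 = {6, 7}  B4 = {6, 8}  B5 = {1, 8}  B6 = {1, 2}  B7 = {2, 3}
Tree: B1–B2, B2–B3, B3–B4, B4–B5, B5–B6, B6–B7

Every bag has size at most 2, so the width is 2 − 1 = 1 and tw(G) ≤ 1. Any graph with an edge has treewidth ≥ 1, and G has the edge 4–5. Therefore the treewidth is 1.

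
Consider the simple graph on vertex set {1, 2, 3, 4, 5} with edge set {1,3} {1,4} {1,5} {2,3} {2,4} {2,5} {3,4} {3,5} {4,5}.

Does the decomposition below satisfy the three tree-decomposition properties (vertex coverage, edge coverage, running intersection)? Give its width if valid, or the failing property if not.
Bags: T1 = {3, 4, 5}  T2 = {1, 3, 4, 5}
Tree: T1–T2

No — vertex 2 appears in no bag.

A tree decomposition must satisfy three properties: every vertex lies in some bag; for every edge, both endpoints lie together in some bag; and for every vertex, the bags containing it form a connected subtree. Here vertex 2 appears in no bag, so the decomposition is invalid.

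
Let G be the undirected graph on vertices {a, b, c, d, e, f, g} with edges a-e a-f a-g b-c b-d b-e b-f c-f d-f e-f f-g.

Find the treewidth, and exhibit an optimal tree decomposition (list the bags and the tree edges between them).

Treewidth 2.
Bags: B1 = {b, c, f}  B2 = {b, e, f}  B3 = {a, e, f}  B4 = {a, f, g}  B5 = {b, d, f}
Tree: B1–B2, B2–B3, B3–B4, B2–B5

Each bag holds 3 vertices, so the decomposition has width 2, which upper-bounds the treewidth. Conversely, {a, f, g} is a clique of size 3, and the vertices of any clique must share a bag in every tree decomposition; so some bag has ≥ 3 vertices and tw(G) ≥ 2. Combining the bounds, tw(G) = 2.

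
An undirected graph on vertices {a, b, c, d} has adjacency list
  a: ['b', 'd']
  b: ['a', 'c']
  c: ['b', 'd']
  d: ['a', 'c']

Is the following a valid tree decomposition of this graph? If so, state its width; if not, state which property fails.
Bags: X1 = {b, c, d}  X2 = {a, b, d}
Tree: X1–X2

Vertex coverage: the bags together contain {a, b, c, d}, the full vertex set. Edge coverage: each edge of G has both endpoints in at least one bag. Running intersection: for every vertex, the bags containing it form a connected subtree. All three properties hold, so this is a valid tree decomposition of width max|bag| − 1 = 2, and hence tw(G) ≤ 2.

Yes; width 2.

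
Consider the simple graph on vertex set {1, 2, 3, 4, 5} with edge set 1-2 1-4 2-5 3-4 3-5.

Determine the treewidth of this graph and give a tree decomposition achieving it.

Each bag holds 3 vertices, so the decomposition has width 2, which upper-bounds the treewidth. Since 1–4–3–5–2–1 is a cycle in G, G is not acyclic. Forests are exactly the graphs of treewidth ≤ 1, so tw(G) ≥ 2. Hence tw(G) = 2 exactly.

Treewidth 2.
One optimal decomposition is:
Bags: B1 = {1, 3, 4}  B2 = {1, 3, 5}  B3 = {1, 2, 5}
Tree: B1–B2, B2–B3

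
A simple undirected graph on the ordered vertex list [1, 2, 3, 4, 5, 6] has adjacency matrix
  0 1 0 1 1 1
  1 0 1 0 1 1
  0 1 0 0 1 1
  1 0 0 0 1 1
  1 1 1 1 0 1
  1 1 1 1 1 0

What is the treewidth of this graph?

3

A width-3 tree decomposition is:
Bags: B1 = {1, 2, 5, 6}  B2 = {2, 3, 5, 6}  B3 = {1, 4, 5, 6}
Tree: B1–B2, B1–B3
Every bag has size at most 4, so the width is 4 − 1 = 3 and tw(G) ≤ 3. On the other hand G contains the 4-clique {1, 2, 5, 6}. A clique must lie in a single bag of any decomposition, so no decomposition can have width below 3. Combining the bounds, tw(G) = 3.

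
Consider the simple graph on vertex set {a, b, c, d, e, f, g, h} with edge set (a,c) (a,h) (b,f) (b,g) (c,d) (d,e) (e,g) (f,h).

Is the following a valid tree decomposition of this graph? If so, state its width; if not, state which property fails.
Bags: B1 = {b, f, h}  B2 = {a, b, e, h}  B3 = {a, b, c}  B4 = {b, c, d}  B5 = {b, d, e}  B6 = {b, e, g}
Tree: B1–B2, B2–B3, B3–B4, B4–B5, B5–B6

A tree decomposition must satisfy three properties: every vertex lies in some bag; for every edge, both endpoints lie together in some bag; and for every vertex, the bags containing it form a connected subtree. Here bags containing vertex e are not connected in the tree, so the decomposition is invalid.

No — bags containing vertex e are not connected in the tree.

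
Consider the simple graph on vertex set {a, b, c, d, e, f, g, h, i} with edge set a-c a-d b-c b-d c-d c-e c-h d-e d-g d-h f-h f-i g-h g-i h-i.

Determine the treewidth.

2

A width-2 tree decomposition is:
Bags: B1 = {c, d, h}  B2 = {d, g, h}  B3 = {b, c, d}  B4 = {g, h, i}  B5 = {a, c, d}  B6 = {c, d, e}  B7 = {f, h, i}
Tree: B1–B2, B1–B3, B2–B4, B1–B5, B3–B6, B4–B7
The largest bag has 3 vertices, giving width 2; this decomposition certifies tw(G) ≤ 2. On the other hand G contains the 3-clique {d, g, h}. A clique must lie in a single bag of any decomposition, so no decomposition can have width below 2. The upper and lower bounds meet at 2, so that is the treewidth.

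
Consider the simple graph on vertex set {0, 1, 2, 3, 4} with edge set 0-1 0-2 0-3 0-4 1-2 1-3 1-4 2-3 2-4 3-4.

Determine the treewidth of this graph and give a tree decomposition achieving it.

Treewidth 4.
One optimal decomposition is:
Bags: B1 = {0, 1, 2, 3, 4}
Tree: (single bag)

With just one bag of size 5, the width is 5 − 1 = 4, so tw(G) ≤ 4. On the other hand G contains the 5-clique {0, 1, 2, 3, 4}. A clique must lie in a single bag of any decomposition, so no decomposition can have width below 4. Therefore the treewidth is 4.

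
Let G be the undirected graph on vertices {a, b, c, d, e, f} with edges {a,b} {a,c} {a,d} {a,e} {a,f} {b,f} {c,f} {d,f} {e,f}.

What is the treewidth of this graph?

2

A width-2 tree decomposition is:
Bags: B1 = {a, d, f}  B2 = {a, b, f}  B3 = {a, e, f}  B4 = {a, c, f}
Tree: B1–B2, B2–B3, B3–B4
Every bag has size at most 3, so the width is 3 − 1 = 2 and tw(G) ≤ 2. Conversely, {a, d, f} is a clique of size 3, and the vertices of any clique must share a bag in every tree decomposition; so some bag has ≥ 3 vertices and tw(G) ≥ 2. Hence tw(G) = 2 exactly.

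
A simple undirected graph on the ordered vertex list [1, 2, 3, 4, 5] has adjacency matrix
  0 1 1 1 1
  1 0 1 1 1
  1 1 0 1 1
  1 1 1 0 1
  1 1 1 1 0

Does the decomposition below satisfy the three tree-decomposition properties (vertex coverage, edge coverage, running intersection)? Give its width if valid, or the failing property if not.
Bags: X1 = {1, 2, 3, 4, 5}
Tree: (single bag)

Yes; width 4.

Every vertex of G appears in some bag (union = {1, 2, 3, 4, 5}); every edge is covered by a bag; and for each vertex v the set of bags containing v is connected in the bag tree. The decomposition is therefore valid. The largest bag has 5 vertices, so the width is 4.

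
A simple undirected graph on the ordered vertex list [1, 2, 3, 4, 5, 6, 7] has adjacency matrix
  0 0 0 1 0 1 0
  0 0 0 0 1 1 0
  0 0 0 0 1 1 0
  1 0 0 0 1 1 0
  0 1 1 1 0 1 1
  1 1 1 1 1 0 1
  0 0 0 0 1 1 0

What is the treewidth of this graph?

2

A width-2 tree decomposition is:
Bags: B1 = {2, 5, 6}  B2 = {4, 5, 6}  B3 = {1, 4, 6}  B4 = {5, 6, 7}  B5 = {3, 5, 6}
Tree: B1–B2, B2–B3, B1–B4, B2–B5
The largest bag has 3 vertices, giving width 2; this decomposition certifies tw(G) ≤ 2. For the lower bound, the 3 vertices {1, 4, 6} are pairwise adjacent, and any tree decomposition puts a clique entirely inside one bag — forcing width ≥ 2. Combining the bounds, tw(G) = 2.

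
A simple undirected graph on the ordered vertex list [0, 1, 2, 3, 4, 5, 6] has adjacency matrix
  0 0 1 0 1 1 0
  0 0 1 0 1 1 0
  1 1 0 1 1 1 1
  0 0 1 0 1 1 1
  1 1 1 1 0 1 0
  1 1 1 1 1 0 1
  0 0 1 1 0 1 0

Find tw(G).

3

A width-3 tree decomposition is:
Bags: B1 = {2, 3, 4, 5}  B2 = {1, 2, 4, 5}  B3 = {0, 2, 4, 5}  B4 = {2, 3, 5, 6}
Tree: B1–B2, B2–B3, B1–B4
Each bag holds 4 vertices, so the decomposition has width 3, which upper-bounds the treewidth. For the lower bound, the 4 vertices {0, 2, 4, 5} are pairwise adjacent, and any tree decomposition puts a clique entirely inside one bag — forcing width ≥ 3. The upper and lower bounds meet at 3, so that is the treewidth.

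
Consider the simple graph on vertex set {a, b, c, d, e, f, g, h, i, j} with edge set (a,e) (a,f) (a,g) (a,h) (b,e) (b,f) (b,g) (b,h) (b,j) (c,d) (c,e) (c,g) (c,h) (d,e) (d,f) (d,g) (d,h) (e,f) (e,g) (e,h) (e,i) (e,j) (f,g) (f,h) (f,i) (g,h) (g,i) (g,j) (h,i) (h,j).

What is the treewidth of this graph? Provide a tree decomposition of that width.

Treewidth 4.
One such decomposition:
Bags: B1 = {d, e, f, g, h}  B2 = {b, e, f, g, h}  B3 = {a, e, f, g, h}  B4 = {e, f, g, h, i}  B5 = {b, e, g, h, j}  B6 = {c, d, e, g, h}
Tree: B1–B2, B1–B3, B2–B4, B2–B5, B1–B6

Every bag has size at most 5, so the width is 5 − 1 = 4 and tw(G) ≤ 4. For the lower bound, the 5 vertices {b, e, g, h, j} are pairwise adjacent, and any tree decomposition puts a clique entirely inside one bag — forcing width ≥ 4. The upper and lower bounds meet at 4, so that is the treewidth.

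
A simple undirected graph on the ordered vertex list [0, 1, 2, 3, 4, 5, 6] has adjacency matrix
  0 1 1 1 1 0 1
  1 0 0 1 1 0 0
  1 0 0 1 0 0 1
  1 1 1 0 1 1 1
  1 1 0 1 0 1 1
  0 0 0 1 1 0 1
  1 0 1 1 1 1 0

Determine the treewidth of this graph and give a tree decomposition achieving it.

Treewidth 3.
One such decomposition:
Bags: B1 = {0, 3, 4, 6}  B2 = {3, 4, 5, 6}  B3 = {0, 2, 3, 6}  B4 = {0, 1, 3, 4}
Tree: B1–B2, B1–B3, B1–B4

The largest bag has 4 vertices, giving width 3; this decomposition certifies tw(G) ≤ 3. On the other hand G contains the 4-clique {0, 2, 3, 6}. A clique must lie in a single bag of any decomposition, so no decomposition can have width below 3. Combining the bounds, tw(G) = 3.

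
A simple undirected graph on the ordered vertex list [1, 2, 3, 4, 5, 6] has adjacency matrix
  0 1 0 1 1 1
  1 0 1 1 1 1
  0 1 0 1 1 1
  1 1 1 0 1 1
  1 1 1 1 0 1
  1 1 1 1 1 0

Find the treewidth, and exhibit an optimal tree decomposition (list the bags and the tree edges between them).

The largest bag has 5 vertices, giving width 4; this decomposition certifies tw(G) ≤ 4. Conversely, {1, 2, 4, 5, 6} is a clique of size 5, and the vertices of any clique must share a bag in every tree decomposition; so some bag has ≥ 5 vertices and tw(G) ≥ 4. The upper and lower bounds meet at 4, so that is the treewidth.

Treewidth 4.
One optimal decomposition is:
Bags: B1 = {2, 3, 4, 5, 6}  B2 = {1, 2, 4, 5, 6}
Tree: B1–B2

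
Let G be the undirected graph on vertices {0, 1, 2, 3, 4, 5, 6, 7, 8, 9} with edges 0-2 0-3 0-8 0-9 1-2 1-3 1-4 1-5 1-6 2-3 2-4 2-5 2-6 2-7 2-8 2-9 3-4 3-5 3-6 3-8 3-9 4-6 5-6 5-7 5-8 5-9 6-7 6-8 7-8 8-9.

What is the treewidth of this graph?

4

A width-4 tree decomposition is:
Bags: B1 = {2, 3, 5, 6, 8}  B2 = {1, 2, 3, 5, 6}  B3 = {1, 2, 3, 4, 6}  B4 = {2, 3, 5, 8, 9}  B5 = {2, 5, 6, 7, 8}  B6 = {0, 2, 3, 8, 9}
Tree: B1–B2, B2–B3, B1–B4, B1–B5, B4–B6
Each bag holds 5 vertices, so the decomposition has width 4, which upper-bounds the treewidth. Conversely, {0, 2, 3, 8, 9} is a clique of size 5, and the vertices of any clique must share a bag in every tree decomposition; so some bag has ≥ 5 vertices and tw(G) ≥ 4. The upper and lower bounds meet at 4, so that is the treewidth.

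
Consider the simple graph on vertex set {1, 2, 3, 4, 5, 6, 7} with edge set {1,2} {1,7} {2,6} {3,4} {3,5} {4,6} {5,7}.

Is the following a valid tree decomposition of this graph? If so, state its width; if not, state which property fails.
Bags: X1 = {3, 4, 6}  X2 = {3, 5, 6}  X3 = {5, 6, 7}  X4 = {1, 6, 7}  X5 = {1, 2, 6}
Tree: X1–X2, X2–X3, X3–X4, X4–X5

Vertex coverage: the bags together contain {1, 2, 3, 4, 5, 6, 7}, the full vertex set. Edge coverage: each edge of G has both endpoints in at least one bag. Running intersection: for every vertex, the bags containing it form a connected subtree. All three properties hold, so this is a valid tree decomposition of width max|bag| − 1 = 2, and hence tw(G) ≤ 2.

Yes; width 2.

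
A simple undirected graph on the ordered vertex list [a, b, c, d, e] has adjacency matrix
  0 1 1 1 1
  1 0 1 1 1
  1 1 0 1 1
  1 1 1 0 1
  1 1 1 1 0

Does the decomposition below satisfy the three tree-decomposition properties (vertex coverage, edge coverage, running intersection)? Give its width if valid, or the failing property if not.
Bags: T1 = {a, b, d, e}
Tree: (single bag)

A tree decomposition must satisfy three properties: every vertex lies in some bag; for every edge, both endpoints lie together in some bag; and for every vertex, the bags containing it form a connected subtree. Here vertex c appears in no bag, so the decomposition is invalid.

No — vertex c appears in no bag.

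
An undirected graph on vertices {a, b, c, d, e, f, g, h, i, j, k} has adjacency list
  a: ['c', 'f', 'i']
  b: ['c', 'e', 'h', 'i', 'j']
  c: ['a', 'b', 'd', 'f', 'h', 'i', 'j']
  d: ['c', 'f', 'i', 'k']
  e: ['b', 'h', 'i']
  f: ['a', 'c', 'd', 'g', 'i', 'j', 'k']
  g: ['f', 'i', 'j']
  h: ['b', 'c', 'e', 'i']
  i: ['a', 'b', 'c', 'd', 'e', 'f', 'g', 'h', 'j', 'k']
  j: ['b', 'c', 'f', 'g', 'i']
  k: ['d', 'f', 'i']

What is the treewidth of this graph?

A width-3 tree decomposition is:
Bags: B1 = {c, f, i, j}  B2 = {b, c, i, j}  B3 = {a, c, f, i}  B4 = {b, c, h, i}  B5 = {c, d, f, i}  B6 = {b, e, h, i}  B7 = {d, f, i, k}  B8 = {f, g, i, j}
Tree: B1–B2, B1–B3, B2–B4, B3–B5, B4–B6, B5–B7, B1–B8
Every bag has size at most 4, so the width is 4 − 1 = 3 and tw(G) ≤ 3. For the lower bound, the 4 vertices {b, e, h, i} are pairwise adjacent, and any tree decomposition puts a clique entirely inside one bag — forcing width ≥ 3. Hence tw(G) = 3 exactly.

3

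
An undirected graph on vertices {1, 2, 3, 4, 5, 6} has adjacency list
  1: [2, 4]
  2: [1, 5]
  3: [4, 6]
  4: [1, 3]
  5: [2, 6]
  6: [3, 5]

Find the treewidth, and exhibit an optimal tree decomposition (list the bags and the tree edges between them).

Treewidth 2.
Bags: B1 = {1, 3, 4}  B2 = {1, 2, 3}  B3 = {2, 3, 5}  B4 = {3, 5, 6}
Tree: B1–B2, B2–B3, B3–B4

Every bag has size at most 3, so the width is 3 − 1 = 2 and tw(G) ≤ 2. The edges 3–4–1–2–5–6–3 form a cycle, so G is not a tree and its treewidth is at least 2. Hence tw(G) = 2 exactly.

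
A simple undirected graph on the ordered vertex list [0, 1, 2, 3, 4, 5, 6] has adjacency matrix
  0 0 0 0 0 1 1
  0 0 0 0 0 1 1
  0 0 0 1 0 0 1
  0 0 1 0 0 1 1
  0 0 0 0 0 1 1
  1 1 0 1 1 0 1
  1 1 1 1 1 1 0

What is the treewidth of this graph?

2

A width-2 tree decomposition is:
Bags: B1 = {0, 5, 6}  B2 = {1, 5, 6}  B3 = {3, 5, 6}  B4 = {2, 3, 6}  B5 = {4, 5, 6}
Tree: B1–B2, B1–B3, B3–B4, B2–B5
Each bag holds 3 vertices, so the decomposition has width 2, which upper-bounds the treewidth. On the other hand G contains the 3-clique {2, 3, 6}. A clique must lie in a single bag of any decomposition, so no decomposition can have width below 2. Combining the bounds, tw(G) = 2.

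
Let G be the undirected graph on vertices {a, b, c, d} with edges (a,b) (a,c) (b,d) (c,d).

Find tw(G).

2

A width-2 tree decomposition is:
Bags: B1 = {a, b, d}  B2 = {a, c, d}
Tree: B1–B2
Every bag has size at most 3, so the width is 3 − 1 = 2 and tw(G) ≤ 2. Since a–b–d–c–a is a cycle in G, G is not acyclic. Forests are exactly the graphs of treewidth ≤ 1, so tw(G) ≥ 2. Therefore the treewidth is 2.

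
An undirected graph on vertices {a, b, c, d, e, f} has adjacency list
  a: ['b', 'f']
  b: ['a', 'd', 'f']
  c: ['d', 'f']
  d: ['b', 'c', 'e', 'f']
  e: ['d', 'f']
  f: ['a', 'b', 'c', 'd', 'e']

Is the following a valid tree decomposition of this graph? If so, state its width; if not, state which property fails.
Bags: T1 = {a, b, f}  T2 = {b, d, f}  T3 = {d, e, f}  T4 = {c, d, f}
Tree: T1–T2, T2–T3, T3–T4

Every vertex of G appears in some bag (union = {a, b, c, d, e, f}); every edge is covered by a bag; and for each vertex v the set of bags containing v is connected in the bag tree. The decomposition is therefore valid. The largest bag has 3 vertices, so the width is 2.

Yes; width 2.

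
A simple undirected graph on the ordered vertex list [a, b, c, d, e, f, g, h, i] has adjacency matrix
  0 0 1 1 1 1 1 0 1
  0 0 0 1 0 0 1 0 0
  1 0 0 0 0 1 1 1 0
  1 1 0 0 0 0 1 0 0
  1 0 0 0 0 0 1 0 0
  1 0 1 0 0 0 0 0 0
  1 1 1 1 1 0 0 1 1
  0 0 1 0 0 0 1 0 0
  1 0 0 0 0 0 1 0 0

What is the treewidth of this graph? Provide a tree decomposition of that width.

Treewidth 2.
One such decomposition:
Bags: B1 = {a, c, g}  B2 = {a, d, g}  B3 = {a, e, g}  B4 = {a, g, i}  B5 = {c, g, h}  B6 = {a, c, f}  B7 = {b, d, g}
Tree: B1–B2, B1–B3, B2–B4, B1–B5, B1–B6, B2–B7

Each bag holds 3 vertices, so the decomposition has width 2, which upper-bounds the treewidth. For the lower bound, the 3 vertices {c, g, h} are pairwise adjacent, and any tree decomposition puts a clique entirely inside one bag — forcing width ≥ 2. Hence tw(G) = 2 exactly.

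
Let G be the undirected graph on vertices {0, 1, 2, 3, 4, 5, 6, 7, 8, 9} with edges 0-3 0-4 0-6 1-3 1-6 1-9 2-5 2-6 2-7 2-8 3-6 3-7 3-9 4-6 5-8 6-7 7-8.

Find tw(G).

2

A width-2 tree decomposition is:
Bags: B1 = {2, 5, 8}  B2 = {2, 7, 8}  B3 = {2, 6, 7}  B4 = {3, 6, 7}  B5 = {0, 3, 6}  B6 = {1, 3, 6}  B7 = {0, 4, 6}  B8 = {1, 3, 9}
Tree: B1–B2, B2–B3, B3–B4, B4–B5, B5–B6, B5–B7, B6–B8
Each bag holds 3 vertices, so the decomposition has width 2, which upper-bounds the treewidth. On the other hand G contains the 3-clique {2, 5, 8}. A clique must lie in a single bag of any decomposition, so no decomposition can have width below 2. Combining the bounds, tw(G) = 2.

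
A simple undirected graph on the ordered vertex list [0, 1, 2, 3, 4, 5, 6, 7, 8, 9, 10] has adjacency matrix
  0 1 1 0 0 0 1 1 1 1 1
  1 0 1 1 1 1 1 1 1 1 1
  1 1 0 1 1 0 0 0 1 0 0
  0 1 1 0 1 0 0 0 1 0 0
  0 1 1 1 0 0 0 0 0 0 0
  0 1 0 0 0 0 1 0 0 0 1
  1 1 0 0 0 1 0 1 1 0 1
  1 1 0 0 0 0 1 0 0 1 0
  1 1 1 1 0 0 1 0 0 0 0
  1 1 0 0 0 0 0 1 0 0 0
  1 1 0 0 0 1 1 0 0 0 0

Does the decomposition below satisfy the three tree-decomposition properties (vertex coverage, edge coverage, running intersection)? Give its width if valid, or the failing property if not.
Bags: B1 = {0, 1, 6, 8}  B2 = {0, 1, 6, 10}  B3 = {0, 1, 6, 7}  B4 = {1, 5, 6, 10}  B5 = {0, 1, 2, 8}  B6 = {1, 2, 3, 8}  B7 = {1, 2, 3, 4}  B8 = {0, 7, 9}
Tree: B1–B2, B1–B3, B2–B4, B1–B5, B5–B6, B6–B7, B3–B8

No — edge (1,9) lies in no bag.

A tree decomposition must satisfy three properties: every vertex lies in some bag; for every edge, both endpoints lie together in some bag; and for every vertex, the bags containing it form a connected subtree. Here edge (1,9) lies in no bag, so the decomposition is invalid.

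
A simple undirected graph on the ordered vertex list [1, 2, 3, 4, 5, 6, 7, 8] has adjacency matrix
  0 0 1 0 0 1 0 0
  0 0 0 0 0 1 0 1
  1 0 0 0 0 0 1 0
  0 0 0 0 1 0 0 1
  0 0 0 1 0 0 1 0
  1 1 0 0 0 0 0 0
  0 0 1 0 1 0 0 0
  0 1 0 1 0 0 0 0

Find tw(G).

A width-2 tree decomposition is:
Bags: B1 = {2, 6, 8}  B2 = {4, 6, 8}  B3 = {4, 5, 6}  B4 = {5, 6, 7}  B5 = {3, 6, 7}  B6 = {1, 3, 6}
Tree: B1–B2, B2–B3, B3–B4, B4–B5, B5–B6
The largest bag has 3 vertices, giving width 2; this decomposition certifies tw(G) ≤ 2. For the lower bound, G contains the cycle 6–2–8–4–5–7–3–1–6, so G is not a forest; only forests have treewidth ≤ 1, hence tw(G) ≥ 2. Therefore the treewidth is 2.

2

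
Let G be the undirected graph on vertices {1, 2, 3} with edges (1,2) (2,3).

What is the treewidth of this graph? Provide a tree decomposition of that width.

Every bag has size at most 2, so the width is 2 − 1 = 1 and tw(G) ≤ 1. G has an edge, so its treewidth is at least 1. Hence tw(G) = 1 exactly.

Treewidth 1.
One such decomposition:
Bags: B1 = {1, 2}  B2 = {2, 3}
Tree: B1–B2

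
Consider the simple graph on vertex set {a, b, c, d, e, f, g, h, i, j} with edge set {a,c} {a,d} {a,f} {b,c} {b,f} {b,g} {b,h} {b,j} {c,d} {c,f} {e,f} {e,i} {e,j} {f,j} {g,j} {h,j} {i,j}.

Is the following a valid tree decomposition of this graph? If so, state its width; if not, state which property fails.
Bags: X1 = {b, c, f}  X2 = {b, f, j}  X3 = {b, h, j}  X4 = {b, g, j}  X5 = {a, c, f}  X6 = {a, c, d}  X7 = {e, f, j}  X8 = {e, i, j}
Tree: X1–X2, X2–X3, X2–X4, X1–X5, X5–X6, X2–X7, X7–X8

Yes; width 2.

Vertex coverage: the bags together contain {a, b, c, d, e, f, g, h, i, j}, the full vertex set. Edge coverage: each edge of G has both endpoints in at least one bag. Running intersection: for every vertex, the bags containing it form a connected subtree. All three properties hold, so this is a valid tree decomposition of width max|bag| − 1 = 2, and hence tw(G) ≤ 2.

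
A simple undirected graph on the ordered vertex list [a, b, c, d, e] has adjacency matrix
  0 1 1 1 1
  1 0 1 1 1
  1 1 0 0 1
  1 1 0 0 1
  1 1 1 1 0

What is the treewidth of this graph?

3

A width-3 tree decomposition is:
Bags: B1 = {a, b, c, e}  B2 = {a, b, d, e}
Tree: B1–B2
The largest bag has 4 vertices, giving width 3; this decomposition certifies tw(G) ≤ 3. For the lower bound, the 4 vertices {a, b, d, e} are pairwise adjacent, and any tree decomposition puts a clique entirely inside one bag — forcing width ≥ 3. Hence tw(G) = 3 exactly.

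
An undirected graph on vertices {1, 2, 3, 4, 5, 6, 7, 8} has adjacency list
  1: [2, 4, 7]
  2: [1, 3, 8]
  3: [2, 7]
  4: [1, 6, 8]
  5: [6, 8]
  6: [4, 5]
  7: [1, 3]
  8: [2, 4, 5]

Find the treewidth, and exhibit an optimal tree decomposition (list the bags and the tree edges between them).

Treewidth 2.
One such decomposition:
Bags: B1 = {5, 6, 8}  B2 = {4, 6, 8}  B3 = {2, 4, 8}  B4 = {1, 2, 4}  B5 = {1, 2, 3}  B6 = {1, 3, 7}
Tree: B1–B2, B2–B3, B3–B4, B4–B5, B5–B6

Every bag has size at most 3, so the width is 3 − 1 = 2 and tw(G) ≤ 2. For the lower bound, G contains the cycle 5–6–4–8–5, so G is not a forest; only forests have treewidth ≤ 1, hence tw(G) ≥ 2. Combining the bounds, tw(G) = 2.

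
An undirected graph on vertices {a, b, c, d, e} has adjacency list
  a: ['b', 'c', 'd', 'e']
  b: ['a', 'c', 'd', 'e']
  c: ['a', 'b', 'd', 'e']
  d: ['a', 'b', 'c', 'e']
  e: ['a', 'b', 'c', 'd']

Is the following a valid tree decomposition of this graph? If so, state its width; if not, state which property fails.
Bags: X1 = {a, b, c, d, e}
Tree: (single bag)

Every vertex of G appears in some bag (union = {a, b, c, d, e}); every edge is covered by a bag; and for each vertex v the set of bags containing v is connected in the bag tree. The decomposition is therefore valid. The largest bag has 5 vertices, so the width is 4.

Yes; width 4.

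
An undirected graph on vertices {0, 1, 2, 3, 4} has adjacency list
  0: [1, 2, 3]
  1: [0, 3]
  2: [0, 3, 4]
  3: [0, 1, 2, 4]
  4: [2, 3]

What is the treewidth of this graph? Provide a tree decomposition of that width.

Each bag holds 3 vertices, so the decomposition has width 2, which upper-bounds the treewidth. On the other hand G contains the 3-clique {0, 1, 3}. A clique must lie in a single bag of any decomposition, so no decomposition can have width below 2. The upper and lower bounds meet at 2, so that is the treewidth.

Treewidth 2.
One optimal decomposition is:
Bags: B1 = {2, 3, 4}  B2 = {0, 2, 3}  B3 = {0, 1, 3}
Tree: B1–B2, B2–B3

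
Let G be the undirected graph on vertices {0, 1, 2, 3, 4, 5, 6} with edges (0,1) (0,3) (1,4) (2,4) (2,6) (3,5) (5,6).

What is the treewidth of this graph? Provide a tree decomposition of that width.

Treewidth 2.
One such decomposition:
Bags: B1 = {1, 2, 4}  B2 = {1, 2, 6}  B3 = {1, 5, 6}  B4 = {1, 3, 5}  B5 = {0, 1, 3}
Tree: B1–B2, B2–B3, B3–B4, B4–B5

Each bag holds 3 vertices, so the decomposition has width 2, which upper-bounds the treewidth. For the lower bound, G contains the cycle 1–4–2–6–5–3–0–1, so G is not a forest; only forests have treewidth ≤ 1, hence tw(G) ≥ 2. The upper and lower bounds meet at 2, so that is the treewidth.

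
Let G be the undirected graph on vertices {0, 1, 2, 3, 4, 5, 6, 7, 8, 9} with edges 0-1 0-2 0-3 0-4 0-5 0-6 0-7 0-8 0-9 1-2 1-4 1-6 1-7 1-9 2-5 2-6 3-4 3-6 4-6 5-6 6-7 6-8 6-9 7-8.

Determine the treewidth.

3

A width-3 tree decomposition is:
Bags: B1 = {0, 1, 4, 6}  B2 = {0, 1, 2, 6}  B3 = {0, 1, 6, 7}  B4 = {0, 3, 4, 6}  B5 = {0, 1, 6, 9}  B6 = {0, 6, 7, 8}  B7 = {0, 2, 5, 6}
Tree: B1–B2, B1–B3, B1–B4, B2–B5, B3–B6, B2–B7
The largest bag has 4 vertices, giving width 3; this decomposition certifies tw(G) ≤ 3. For the lower bound, the 4 vertices {0, 6, 7, 8} are pairwise adjacent, and any tree decomposition puts a clique entirely inside one bag — forcing width ≥ 3. Hence tw(G) = 3 exactly.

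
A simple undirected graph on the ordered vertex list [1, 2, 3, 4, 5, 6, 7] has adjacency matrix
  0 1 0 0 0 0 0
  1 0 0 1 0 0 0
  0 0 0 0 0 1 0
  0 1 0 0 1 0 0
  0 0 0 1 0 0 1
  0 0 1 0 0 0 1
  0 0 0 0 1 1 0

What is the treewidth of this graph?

A width-1 tree decomposition is:
Bags: B1 = {3, 6}  B2 = {6, 7}  B3 = {5, 7}  B4 = {4, 5}  B5 = {2, 4}  B6 = {1, 2}
Tree: B1–B2, B2–B3, B3–B4, B4–B5, B5–B6
Every bag has size at most 2, so the width is 2 − 1 = 1 and tw(G) ≤ 1. Any graph with an edge has treewidth ≥ 1, and G has the edge 3–6. The upper and lower bounds meet at 1, so that is the treewidth.

1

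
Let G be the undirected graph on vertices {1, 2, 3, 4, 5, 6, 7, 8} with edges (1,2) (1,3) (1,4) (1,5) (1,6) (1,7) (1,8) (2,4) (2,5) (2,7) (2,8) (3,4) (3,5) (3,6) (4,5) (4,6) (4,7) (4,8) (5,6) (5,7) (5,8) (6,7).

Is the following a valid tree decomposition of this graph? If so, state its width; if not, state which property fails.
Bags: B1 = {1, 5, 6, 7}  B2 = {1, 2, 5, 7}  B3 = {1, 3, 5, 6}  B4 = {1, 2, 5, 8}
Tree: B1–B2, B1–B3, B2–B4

A tree decomposition must satisfy three properties: every vertex lies in some bag; for every edge, both endpoints lie together in some bag; and for every vertex, the bags containing it form a connected subtree. Here vertex 4 appears in no bag, so the decomposition is invalid.

No — vertex 4 appears in no bag.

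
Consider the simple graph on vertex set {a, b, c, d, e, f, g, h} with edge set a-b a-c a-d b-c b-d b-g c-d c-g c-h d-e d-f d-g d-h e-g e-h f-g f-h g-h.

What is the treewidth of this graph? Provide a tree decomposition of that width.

Every bag has size at most 4, so the width is 4 − 1 = 3 and tw(G) ≤ 3. On the other hand G contains the 4-clique {d, e, g, h}. A clique must lie in a single bag of any decomposition, so no decomposition can have width below 3. The upper and lower bounds meet at 3, so that is the treewidth.

Treewidth 3.
One optimal decomposition is:
Bags: B1 = {d, e, g, h}  B2 = {d, f, g, h}  B3 = {c, d, g, h}  B4 = {b, c, d, g}  B5 = {a, b, c, d}
Tree: B1–B2, B1–B3, B3–B4, B4–B5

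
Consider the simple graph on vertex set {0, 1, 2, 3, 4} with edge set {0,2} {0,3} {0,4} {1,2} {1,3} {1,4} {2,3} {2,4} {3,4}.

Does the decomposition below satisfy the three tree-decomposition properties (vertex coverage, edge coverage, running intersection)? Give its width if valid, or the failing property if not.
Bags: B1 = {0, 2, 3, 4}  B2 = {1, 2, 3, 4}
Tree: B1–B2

Yes; width 3.

Vertex coverage: the bags together contain {0, 1, 2, 3, 4}, the full vertex set. Edge coverage: each edge of G has both endpoints in at least one bag. Running intersection: for every vertex, the bags containing it form a connected subtree. All three properties hold, so this is a valid tree decomposition of width max|bag| − 1 = 3, and hence tw(G) ≤ 3.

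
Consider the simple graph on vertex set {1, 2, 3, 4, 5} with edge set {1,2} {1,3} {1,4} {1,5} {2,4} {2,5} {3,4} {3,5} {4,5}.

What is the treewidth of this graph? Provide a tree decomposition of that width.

Every bag has size at most 4, so the width is 4 − 1 = 3 and tw(G) ≤ 3. Conversely, {1, 2, 4, 5} is a clique of size 4, and the vertices of any clique must share a bag in every tree decomposition; so some bag has ≥ 4 vertices and tw(G) ≥ 3. Therefore the treewidth is 3.

Treewidth 3.
One such decomposition:
Bags: B1 = {1, 2, 4, 5}  B2 = {1, 3, 4, 5}
Tree: B1–B2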